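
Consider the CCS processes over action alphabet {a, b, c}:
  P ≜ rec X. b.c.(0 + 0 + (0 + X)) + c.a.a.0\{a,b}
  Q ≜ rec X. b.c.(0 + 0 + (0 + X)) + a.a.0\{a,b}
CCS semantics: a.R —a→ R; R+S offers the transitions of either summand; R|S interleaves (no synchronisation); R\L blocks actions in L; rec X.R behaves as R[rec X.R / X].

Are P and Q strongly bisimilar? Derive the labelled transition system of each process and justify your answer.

NO

Reachable graph of P (6 states):
  m0 = rec X. b.c.(0 + 0 + (0 + X)) + c.a.a.0\{a,b} has moves --b--▸ m1, --c--▸ m2
  m1 = c.(0 + 0 + (0 + (rec X. b.c.(0 + 0 + (0 + X)) + c.a.a.0\{a,b}))) has moves --c--▸ m3
  m2 = a.a.0\{a,b} has moves --a--▸ m4
  m3 = 0 + 0 + (0 + (rec X. b.c.(0 + 0 + (0 + X)) + c.a.a.0\{a,b})) has moves --b--▸ m1, --c--▸ m2
  m4 = a.0\{a,b} has moves --a--▸ m5
  m5 = 0\{a,b} has moves ·
Reachable graph of Q (5 states):
  n0 = rec X. b.c.(0 + 0 + (0 + X)) + a.a.0\{a,b} has moves --a--▸ n1, --b--▸ n2
  n1 = a.0\{a,b} has moves --a--▸ n3
  n2 = c.(0 + 0 + (0 + (rec X. b.c.(0 + 0 + (0 + X)) + a.a.0\{a,b}))) has moves --c--▸ n4
  n3 = 0\{a,b} has moves ·
  n4 = 0 + 0 + (0 + (rec X. b.c.(0 + 0 + (0 + X)) + a.a.0\{a,b})) has moves --a--▸ n1, --b--▸ n2
Bisimilarity quotient blocks:
  B0 = {m0, m3}
  B1 = {m1}
  B2 = {m2}
  B3 = {m4, n1}
  B4 = {m5, n3}
  B5 = {n0, n4}
  B6 = {n2}
m0 ∈ B0, n0 ∈ B5 → different blocks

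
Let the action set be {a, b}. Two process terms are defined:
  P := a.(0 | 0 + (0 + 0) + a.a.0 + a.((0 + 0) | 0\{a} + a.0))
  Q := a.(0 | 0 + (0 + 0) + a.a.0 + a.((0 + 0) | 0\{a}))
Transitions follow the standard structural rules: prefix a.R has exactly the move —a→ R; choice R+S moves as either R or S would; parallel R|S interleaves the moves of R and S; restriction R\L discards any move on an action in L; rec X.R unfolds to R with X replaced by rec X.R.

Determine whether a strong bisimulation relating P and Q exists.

not bisimilar

Reachable graph of P (5 states):
  s0 = a.(0 | 0 + (0 + 0) + a.a.0 + a.((0 + 0) | 0\{a} + a.0)) → --a--▸ s1
  s1 = 0 | 0 + (0 + 0) + a.a.0 + a.((0 + 0) | 0\{a} + a.0) → --a--▸ s2, --a--▸ s3
  s2 = (0 + 0) | 0\{a} + a.0 → --a--▸ s4
  s3 = a.0 → --a--▸ s4
  s4 = 0 → deadlocked
Reachable graph of Q (5 states):
  t0 = a.(0 | 0 + (0 + 0) + a.a.0 + a.((0 + 0) | 0\{a})) → --a--▸ t1
  t1 = 0 | 0 + (0 + 0) + a.a.0 + a.((0 + 0) | 0\{a}) → --a--▸ t2, --a--▸ t3
  t2 = (0 + 0) | 0\{a} → deadlocked
  t3 = a.0 → --a--▸ t4
  t4 = 0 → deadlocked
Bisimilarity quotient blocks:
  B0 = {s0}
  B1 = {s1}
  B2 = {s2, s3, t3}
  B3 = {s4, t2, t4}
  B4 = {t0}
  B5 = {t1}
s0 ∈ B0, t0 ∈ B4 → different blocks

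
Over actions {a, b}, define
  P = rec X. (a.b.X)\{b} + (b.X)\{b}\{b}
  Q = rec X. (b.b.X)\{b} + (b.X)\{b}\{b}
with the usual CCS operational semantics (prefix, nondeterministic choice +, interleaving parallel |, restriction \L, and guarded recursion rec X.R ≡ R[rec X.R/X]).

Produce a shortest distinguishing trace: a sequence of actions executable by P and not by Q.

P's transition system — 2 states:
  p0 = rec X. (a.b.X)\{b} + (b.X)\{b}\{b} → ··a··> p1
  p1 = (b.(rec X. (a.b.X)\{b} + (b.X)\{b}\{b}))\{b} → ·
Q's transition system — 1 states:
  q0 = rec X. (b.b.X)\{b} + (b.X)\{b}\{b} → ·
Run σ = ⟨a⟩ on P: start {p0}
  [1] a ⇒ {p1}
  — P admits the full trace.
Run σ = ⟨a⟩ on Q: start {q0}
  [1] a ⇒ no successor for Q

a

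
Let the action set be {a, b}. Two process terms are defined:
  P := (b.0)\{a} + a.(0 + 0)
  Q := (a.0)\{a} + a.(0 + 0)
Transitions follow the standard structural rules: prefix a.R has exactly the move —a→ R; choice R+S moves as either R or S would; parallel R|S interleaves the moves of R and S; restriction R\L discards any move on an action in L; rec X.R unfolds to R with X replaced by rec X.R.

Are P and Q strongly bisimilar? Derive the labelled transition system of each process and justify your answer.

P's transition system — 3 states:
  s0 = (b.0)\{a} + a.(0 + 0) → -a-> s1, -b-> s2
  s1 = 0 + 0 → deadlocked
  s2 = 0\{a} → deadlocked
Q's transition system — 2 states:
  t0 = (a.0)\{a} + a.(0 + 0) → -a-> t1
  t1 = 0 + 0 → deadlocked
Partition-refinement fixed point:
  B0 = {s0}
  B1 = {s1, s2, t1}
  B2 = {t0}
s0 ∈ B0, t0 ∈ B2 → different blocks

P ≁ Q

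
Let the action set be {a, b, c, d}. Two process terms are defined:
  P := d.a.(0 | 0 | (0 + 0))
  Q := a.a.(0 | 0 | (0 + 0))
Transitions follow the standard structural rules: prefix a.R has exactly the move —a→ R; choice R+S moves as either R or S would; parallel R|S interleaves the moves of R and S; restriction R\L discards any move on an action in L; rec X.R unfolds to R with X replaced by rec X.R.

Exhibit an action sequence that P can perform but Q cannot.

P's transition system — 3 states:
  m0 = d.a.(0 | 0 | (0 + 0)) | —d→ m1
  m1 = a.(0 | 0 | (0 + 0)) | —a→ m2
  m2 = 0 | 0 | (0 + 0) | (no moves)
Q's transition system — 3 states:
  n0 = a.a.(0 | 0 | (0 + 0)) | —a→ n1
  n1 = a.(0 | 0 | (0 + 0)) | —a→ n2
  n2 = 0 | 0 | (0 + 0) | (no moves)
Executing d from P (initial set {m0}):
  after d @ step 1: {m1}
  P completes σ.
Executing d from Q (initial set {n0}):
  after d @ step 1: ∅  — Q cannot continue

d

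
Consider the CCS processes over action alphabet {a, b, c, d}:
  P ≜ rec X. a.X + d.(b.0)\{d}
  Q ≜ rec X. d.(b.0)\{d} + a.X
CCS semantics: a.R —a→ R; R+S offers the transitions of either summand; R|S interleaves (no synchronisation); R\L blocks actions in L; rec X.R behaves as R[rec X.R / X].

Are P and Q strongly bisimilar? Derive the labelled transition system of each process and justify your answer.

Reachable graph of P (3 states):
  s0 = rec X. a.X + d.(b.0)\{d} has moves ··a··> s0, ··d··> s1
  s1 = (b.0)\{d} has moves ··b··> s2
  s2 = 0\{d} has moves deadlocked
Reachable graph of Q (3 states):
  t0 = rec X. d.(b.0)\{d} + a.X has moves ··a··> t0, ··d··> t1
  t1 = (b.0)\{d} has moves ··b··> t2
  t2 = 0\{d} has moves deadlocked
Partition-refinement fixed point:
  B0 = {s0, t0}
  B1 = {s1, t1}
  B2 = {s2, t2}
s0 ∈ B0, t0 ∈ B0 → same block

P ~ Q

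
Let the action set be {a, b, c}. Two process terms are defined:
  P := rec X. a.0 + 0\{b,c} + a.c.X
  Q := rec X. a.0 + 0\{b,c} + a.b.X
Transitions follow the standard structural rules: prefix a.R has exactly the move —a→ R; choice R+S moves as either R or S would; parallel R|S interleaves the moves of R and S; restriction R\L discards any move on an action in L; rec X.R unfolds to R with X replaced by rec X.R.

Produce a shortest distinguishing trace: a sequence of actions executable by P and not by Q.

ac

P's transition system — 3 states:
  p0 = rec X. a.0 + 0\{b,c} + a.c.X | ··a··> p1, ··a··> p2
  p1 = 0 | ·
  p2 = c.(rec X. a.0 + 0\{b,c} + a.c.X) | ··c··> p0
Q's transition system — 3 states:
  q0 = rec X. a.0 + 0\{b,c} + a.b.X | ··a··> q1, ··a··> q2
  q1 = 0 | ·
  q2 = b.(rec X. a.0 + 0\{b,c} + a.b.X) | ··b··> q0
Run σ = ⟨ac⟩ on P: start {p0}
  step 1 (a): {p1, p2}
  step 2 (c): {p0}
  P completes σ.
Run σ = ⟨ac⟩ on Q: start {q0}
  step 1 (a): {q1, q2}
  step 2 (c): ∅  — Q cannot continue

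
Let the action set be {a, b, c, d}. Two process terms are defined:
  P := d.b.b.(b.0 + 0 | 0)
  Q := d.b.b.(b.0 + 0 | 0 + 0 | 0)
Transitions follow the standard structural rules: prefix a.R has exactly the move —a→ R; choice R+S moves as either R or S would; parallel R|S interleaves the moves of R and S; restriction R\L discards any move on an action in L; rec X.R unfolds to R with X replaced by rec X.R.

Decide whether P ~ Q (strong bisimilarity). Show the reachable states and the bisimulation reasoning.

P ~ Q

Reachable graph of P (5 states):
  s0 = d.b.b.(b.0 + 0 | 0) has moves -d-> s1
  s1 = b.b.(b.0 + 0 | 0) has moves -b-> s2
  s2 = b.(b.0 + 0 | 0) has moves -b-> s3
  s3 = b.0 + 0 | 0 has moves -b-> s4
  s4 = 0 has moves ·
Reachable graph of Q (5 states):
  t0 = d.b.b.(b.0 + 0 | 0 + 0 | 0) has moves -d-> t1
  t1 = b.b.(b.0 + 0 | 0 + 0 | 0) has moves -b-> t2
  t2 = b.(b.0 + 0 | 0 + 0 | 0) has moves -b-> t3
  t3 = b.0 + 0 | 0 + 0 | 0 has moves -b-> t4
  t4 = 0 has moves ·
Partition-refinement fixed point:
  B0 = {s0, t0}
  B1 = {s1, t1}
  B2 = {s2, t2}
  B3 = {s3, t3}
  B4 = {s4, t4}
s0 ∈ B0, t0 ∈ B0 → same block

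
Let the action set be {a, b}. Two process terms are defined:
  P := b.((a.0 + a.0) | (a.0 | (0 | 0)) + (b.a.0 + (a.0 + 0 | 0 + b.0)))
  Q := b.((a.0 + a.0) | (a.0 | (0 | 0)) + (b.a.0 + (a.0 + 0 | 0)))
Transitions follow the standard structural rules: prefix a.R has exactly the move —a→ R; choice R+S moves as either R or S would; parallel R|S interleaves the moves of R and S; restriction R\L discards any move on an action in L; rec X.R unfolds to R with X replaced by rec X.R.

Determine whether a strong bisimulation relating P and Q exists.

LTS(P): 7 reachable states
  m0 = b.((a.0 + a.0) | (a.0 | (0 | 0)) + (b.a.0 + (a.0 + 0 | 0 + b.0))) ⊢ --b--▸ m1
  m1 = (a.0 + a.0) | (a.0 | (0 | 0)) + (b.a.0 + (a.0 + 0 | 0 + b.0)) ⊢ --a--▸ m2, --a--▸ m3, --a--▸ m4, --b--▸ m3, --b--▸ m5
  m2 = (a.0 + a.0) | (0 | (0 | 0)) ⊢ --a--▸ m6
  m3 = 0 ⊢ (no moves)
  m4 = 0 | (a.0 | (0 | 0)) ⊢ --a--▸ m6
  m5 = a.0 ⊢ --a--▸ m3
  m6 = 0 | (0 | (0 | 0)) ⊢ (no moves)
LTS(Q): 7 reachable states
  n0 = b.((a.0 + a.0) | (a.0 | (0 | 0)) + (b.a.0 + (a.0 + 0 | 0))) ⊢ --b--▸ n1
  n1 = (a.0 + a.0) | (a.0 | (0 | 0)) + (b.a.0 + (a.0 + 0 | 0)) ⊢ --a--▸ n2, --a--▸ n3, --a--▸ n4, --b--▸ n5
  n2 = (a.0 + a.0) | (0 | (0 | 0)) ⊢ --a--▸ n6
  n3 = 0 ⊢ (no moves)
  n4 = 0 | (a.0 | (0 | 0)) ⊢ --a--▸ n6
  n5 = a.0 ⊢ --a--▸ n3
  n6 = 0 | (0 | (0 | 0)) ⊢ (no moves)
Bisimilarity quotient blocks:
  B0 = {m0}
  B1 = {m1}
  B2 = {m2, m4, m5, n2, n4, n5}
  B3 = {m3, m6, n3, n6}
  B4 = {n0}
  B5 = {n1}
m0 ∈ B0, n0 ∈ B4 → different blocks

P ≁ Q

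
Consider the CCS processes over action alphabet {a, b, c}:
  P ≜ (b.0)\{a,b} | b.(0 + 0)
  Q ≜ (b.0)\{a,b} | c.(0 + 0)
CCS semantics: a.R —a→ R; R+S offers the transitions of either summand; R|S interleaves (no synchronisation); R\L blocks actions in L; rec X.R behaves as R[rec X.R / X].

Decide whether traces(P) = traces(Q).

LTS(P): 2 reachable states
  p0 = (b.0)\{a,b} | b.(0 + 0) has moves =b=> p1
  p1 = (b.0)\{a,b} | (0 + 0) has moves ∅
LTS(Q): 2 reachable states
  q0 = (b.0)\{a,b} | c.(0 + 0) has moves =c=> q1
  q1 = (b.0)\{a,b} | (0 + 0) has moves ∅
Executing b from P (initial set {p0}):
  [1] b ⇒ {p1}
  ✓ P
Executing b from Q (initial set {q0}):
  [1] b ⇒ ∅ (Q stuck)

traces(P) ≠ traces(Q) — witness ⟨b⟩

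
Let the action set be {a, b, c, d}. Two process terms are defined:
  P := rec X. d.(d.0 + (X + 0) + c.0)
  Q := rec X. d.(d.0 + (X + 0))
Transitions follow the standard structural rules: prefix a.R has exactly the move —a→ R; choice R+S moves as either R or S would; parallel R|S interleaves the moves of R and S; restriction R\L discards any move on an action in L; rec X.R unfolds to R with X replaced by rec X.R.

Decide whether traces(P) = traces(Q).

Reachable graph of P (3 states):
  u0 = rec X. d.(d.0 + (X + 0) + c.0) :: -d-> u1
  u1 = d.0 + ((rec X. d.(d.0 + (X + 0) + c.0)) + 0) + c.0 :: -c-> u2, -d-> u1, -d-> u2
  u2 = 0 :: ∅
Reachable graph of Q (3 states):
  v0 = rec X. d.(d.0 + (X + 0)) :: -d-> v1
  v1 = d.0 + ((rec X. d.(d.0 + (X + 0))) + 0) :: -d-> v1, -d-> v2
  v2 = 0 :: ∅
Trace ⟨dc⟩ through P, begin at {u0}:
  step 1 (d): {u1}
  step 2 (c): {u2}
  — P admits the full trace.
Trace ⟨dc⟩ through Q, begin at {v0}:
  step 1 (d): {v1}
  step 2 (c): no successor for Q

trace-distinct — witness ⟨dc⟩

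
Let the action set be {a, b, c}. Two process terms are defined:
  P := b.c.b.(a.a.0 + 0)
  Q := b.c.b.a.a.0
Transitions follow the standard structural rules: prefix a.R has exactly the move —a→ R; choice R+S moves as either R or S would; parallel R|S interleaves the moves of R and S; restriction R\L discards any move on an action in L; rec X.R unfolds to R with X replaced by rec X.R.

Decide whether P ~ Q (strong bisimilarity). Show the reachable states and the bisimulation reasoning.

LTS(P): 6 reachable states
  s0 = b.c.b.(a.a.0 + 0) :: —b→ s1
  s1 = c.b.(a.a.0 + 0) :: —c→ s2
  s2 = b.(a.a.0 + 0) :: —b→ s3
  s3 = a.a.0 + 0 :: —a→ s4
  s4 = a.0 :: —a→ s5
  s5 = 0 :: ·
LTS(Q): 6 reachable states
  t0 = b.c.b.a.a.0 :: —b→ t1
  t1 = c.b.a.a.0 :: —c→ t2
  t2 = b.a.a.0 :: —b→ t3
  t3 = a.a.0 :: —a→ t4
  t4 = a.0 :: —a→ t5
  t5 = 0 :: ·
Bisimilarity quotient blocks:
  B0 = {s0, t0}
  B1 = {s1, t1}
  B2 = {s2, t2}
  B3 = {s3, t3}
  B4 = {s4, t4}
  B5 = {s5, t5}
s0 ∈ B0, t0 ∈ B0 → same block

P ~ Q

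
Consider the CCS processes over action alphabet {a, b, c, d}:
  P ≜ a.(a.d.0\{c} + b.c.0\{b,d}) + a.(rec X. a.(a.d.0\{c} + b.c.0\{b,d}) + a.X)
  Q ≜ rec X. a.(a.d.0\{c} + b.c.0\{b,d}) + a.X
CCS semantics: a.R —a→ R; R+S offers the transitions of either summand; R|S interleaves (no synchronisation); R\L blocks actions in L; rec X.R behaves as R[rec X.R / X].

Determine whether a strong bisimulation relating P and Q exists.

LTS(P): 7 reachable states
  u0 = a.(a.d.0\{c} + b.c.0\{b,d}) + a.(rec X. a.(a.d.0\{c} + b.c.0\{b,d}) + a.X) :: —a→ u1, —a→ u2
  u1 = a.d.0\{c} + b.c.0\{b,d} :: —a→ u3, —b→ u4
  u2 = rec X. a.(a.d.0\{c} + b.c.0\{b,d}) + a.X :: —a→ u1, —a→ u2
  u3 = d.0\{c} :: —d→ u5
  u4 = c.0\{b,d} :: —c→ u6
  u5 = 0\{c} :: ∅
  u6 = 0\{b,d} :: ∅
LTS(Q): 6 reachable states
  v0 = rec X. a.(a.d.0\{c} + b.c.0\{b,d}) + a.X :: —a→ v0, —a→ v1
  v1 = a.d.0\{c} + b.c.0\{b,d} :: —a→ v2, —b→ v3
  v2 = d.0\{c} :: —d→ v4
  v3 = c.0\{b,d} :: —c→ v5
  v4 = 0\{c} :: ∅
  v5 = 0\{b,d} :: ∅
Partition-refinement fixed point:
  B0 = {u0, u2, v0}
  B1 = {u1, v1}
  B2 = {u3, v2}
  B3 = {u5, u6, v4, v5}
  B4 = {u4, v3}
u0 ∈ B0, v0 ∈ B0 → same block

P ~ Q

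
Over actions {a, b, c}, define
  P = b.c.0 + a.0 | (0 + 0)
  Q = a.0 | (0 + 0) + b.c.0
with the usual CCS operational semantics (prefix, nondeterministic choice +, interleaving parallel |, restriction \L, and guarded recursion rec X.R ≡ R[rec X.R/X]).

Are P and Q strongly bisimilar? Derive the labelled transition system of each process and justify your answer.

LTS(P): 4 reachable states
  m0 = b.c.0 + a.0 | (0 + 0) | ··a··> m1, ··b··> m2
  m1 = 0 | (0 + 0) | (no moves)
  m2 = c.0 | ··c··> m3
  m3 = 0 | (no moves)
LTS(Q): 4 reachable states
  n0 = a.0 | (0 + 0) + b.c.0 | ··a··> n1, ··b··> n2
  n1 = 0 | (0 + 0) | (no moves)
  n2 = c.0 | ··c··> n3
  n3 = 0 | (no moves)
Coarsest stable partition (strong bisimilarity classes):
  B0 = {m0, n0}
  B1 = {m2, n2}
  B2 = {m1, m3, n1, n3}
m0 ∈ B0, n0 ∈ B0 → same block

YES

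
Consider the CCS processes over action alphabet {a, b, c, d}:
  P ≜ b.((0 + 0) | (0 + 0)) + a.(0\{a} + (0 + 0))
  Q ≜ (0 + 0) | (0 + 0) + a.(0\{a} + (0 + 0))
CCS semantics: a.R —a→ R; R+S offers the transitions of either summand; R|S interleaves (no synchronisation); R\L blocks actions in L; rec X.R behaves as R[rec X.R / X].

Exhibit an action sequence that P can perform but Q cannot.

b

Reachable graph of P (3 states):
  s0 = b.((0 + 0) | (0 + 0)) + a.(0\{a} + (0 + 0)) ⊢ ··a··> s1, ··b··> s2
  s1 = 0\{a} + (0 + 0) ⊢ deadlocked
  s2 = (0 + 0) | (0 + 0) ⊢ deadlocked
Reachable graph of Q (2 states):
  t0 = (0 + 0) | (0 + 0) + a.(0\{a} + (0 + 0)) ⊢ ··a··> t1
  t1 = 0\{a} + (0 + 0) ⊢ deadlocked
Trace ⟨b⟩ through P, begin at {s0}:
  [1] b ⇒ {s2}
  — P admits the full trace.
Trace ⟨b⟩ through Q, begin at {t0}:
  [1] b ⇒ no successor for Q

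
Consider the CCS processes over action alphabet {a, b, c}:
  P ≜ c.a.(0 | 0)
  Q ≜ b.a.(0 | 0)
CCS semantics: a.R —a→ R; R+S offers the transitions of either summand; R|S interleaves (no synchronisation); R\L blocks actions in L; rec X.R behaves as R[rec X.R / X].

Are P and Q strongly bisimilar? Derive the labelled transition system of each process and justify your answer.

P's transition system — 3 states:
  p0 = c.a.(0 | 0) ⊢ -c-> p1
  p1 = a.(0 | 0) ⊢ -a-> p2
  p2 = 0 | 0 ⊢ stopped
Q's transition system — 3 states:
  q0 = b.a.(0 | 0) ⊢ -b-> q1
  q1 = a.(0 | 0) ⊢ -a-> q2
  q2 = 0 | 0 ⊢ stopped
Coarsest stable partition (strong bisimilarity classes):
  B0 = {p0}
  B1 = {p1, q1}
  B2 = {p2, q2}
  B3 = {q0}
p0 ∈ B0, q0 ∈ B3 → different blocks

NO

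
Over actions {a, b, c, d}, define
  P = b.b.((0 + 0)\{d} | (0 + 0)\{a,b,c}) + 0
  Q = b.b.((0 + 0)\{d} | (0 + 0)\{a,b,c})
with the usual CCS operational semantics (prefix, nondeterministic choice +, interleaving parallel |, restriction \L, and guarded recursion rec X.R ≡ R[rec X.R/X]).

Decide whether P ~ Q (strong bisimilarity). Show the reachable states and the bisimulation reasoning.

P ~ Q

LTS(P): 3 reachable states
  m0 = b.b.((0 + 0)\{d} | (0 + 0)\{a,b,c}) + 0 | =b=> m1
  m1 = b.((0 + 0)\{d} | (0 + 0)\{a,b,c}) | =b=> m2
  m2 = (0 + 0)\{d} | (0 + 0)\{a,b,c} | (no moves)
LTS(Q): 3 reachable states
  n0 = b.b.((0 + 0)\{d} | (0 + 0)\{a,b,c}) | =b=> n1
  n1 = b.((0 + 0)\{d} | (0 + 0)\{a,b,c}) | =b=> n2
  n2 = (0 + 0)\{d} | (0 + 0)\{a,b,c} | (no moves)
Coarsest stable partition (strong bisimilarity classes):
  B0 = {m0, n0}
  B1 = {m1, n1}
  B2 = {m2, n2}
m0 ∈ B0, n0 ∈ B0 → same block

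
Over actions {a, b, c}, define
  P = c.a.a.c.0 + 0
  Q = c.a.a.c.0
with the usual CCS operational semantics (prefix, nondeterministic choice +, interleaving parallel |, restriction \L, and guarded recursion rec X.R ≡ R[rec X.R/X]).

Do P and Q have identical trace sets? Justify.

trace-equivalent

P's transition system — 5 states:
  m0 = c.a.a.c.0 + 0 | —c→ m1
  m1 = a.a.c.0 | —a→ m2
  m2 = a.c.0 | —a→ m3
  m3 = c.0 | —c→ m4
  m4 = 0 | ∅
Q's transition system — 5 states:
  n0 = c.a.a.c.0 | —c→ n1
  n1 = a.a.c.0 | —a→ n2
  n2 = a.c.0 | —a→ n3
  n3 = c.0 | —c→ n4
  n4 = 0 | ∅
Bisimilarity quotient blocks:
  B0 = {m0, n0}
  B1 = {m1, n1}
  B2 = {m2, n2}
  B3 = {m3, n3}
  B4 = {m4, n4}
m0 ∈ B0, n0 ∈ B0 → same block
Bisimilar ⇒ trace-equivalent.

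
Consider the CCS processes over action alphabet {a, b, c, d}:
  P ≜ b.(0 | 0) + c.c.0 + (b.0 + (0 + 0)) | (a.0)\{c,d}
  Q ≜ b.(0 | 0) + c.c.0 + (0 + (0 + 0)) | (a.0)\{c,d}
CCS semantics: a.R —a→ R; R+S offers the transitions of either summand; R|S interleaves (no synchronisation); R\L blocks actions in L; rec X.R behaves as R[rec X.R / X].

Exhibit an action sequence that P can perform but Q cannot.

P's transition system — 7 states:
  u0 = b.(0 | 0) + c.c.0 + (b.0 + (0 + 0)) | (a.0)\{c,d} :: ··a··> u1, ··b··> u2, ··b··> u3, ··c··> u4
  u1 = (b.0 + (0 + 0)) | 0\{c,d} :: ··b··> u5
  u2 = 0 | (a.0)\{c,d} :: ··a··> u5
  u3 = 0 | 0 :: (no moves)
  u4 = c.0 :: ··c··> u6
  u5 = 0 | 0\{c,d} :: (no moves)
  u6 = 0 :: (no moves)
Q's transition system — 5 states:
  v0 = b.(0 | 0) + c.c.0 + (0 + (0 + 0)) | (a.0)\{c,d} :: ··a··> v1, ··b··> v2, ··c··> v3
  v1 = (0 + (0 + 0)) | 0\{c,d} :: (no moves)
  v2 = 0 | 0 :: (no moves)
  v3 = c.0 :: ··c··> v4
  v4 = 0 :: (no moves)
Run σ = ⟨ab⟩ on P: start {u0}
  [1] a ⇒ {u1}
  [2] b ⇒ {u5}
  — P admits the full trace.
Run σ = ⟨ab⟩ on Q: start {v0}
  [1] a ⇒ {v1}
  [2] b ⇒ ∅  — Q cannot continue

ab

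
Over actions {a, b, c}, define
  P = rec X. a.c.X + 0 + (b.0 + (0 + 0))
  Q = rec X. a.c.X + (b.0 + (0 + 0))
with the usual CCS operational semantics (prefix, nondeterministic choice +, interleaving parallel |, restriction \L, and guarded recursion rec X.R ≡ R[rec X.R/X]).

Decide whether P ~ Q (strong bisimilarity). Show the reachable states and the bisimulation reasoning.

P's transition system — 3 states:
  p0 = rec X. a.c.X + 0 + (b.0 + (0 + 0)) ⊢ ··a··> p1, ··b··> p2
  p1 = c.(rec X. a.c.X + 0 + (b.0 + (0 + 0))) ⊢ ··c··> p0
  p2 = 0 ⊢ deadlocked
Q's transition system — 3 states:
  q0 = rec X. a.c.X + (b.0 + (0 + 0)) ⊢ ··a··> q1, ··b··> q2
  q1 = c.(rec X. a.c.X + (b.0 + (0 + 0))) ⊢ ··c··> q0
  q2 = 0 ⊢ deadlocked
Coarsest stable partition (strong bisimilarity classes):
  B0 = {p0, q0}
  B1 = {p1, q1}
  B2 = {p2, q2}
p0 ∈ B0, q0 ∈ B0 → same block

P ~ Q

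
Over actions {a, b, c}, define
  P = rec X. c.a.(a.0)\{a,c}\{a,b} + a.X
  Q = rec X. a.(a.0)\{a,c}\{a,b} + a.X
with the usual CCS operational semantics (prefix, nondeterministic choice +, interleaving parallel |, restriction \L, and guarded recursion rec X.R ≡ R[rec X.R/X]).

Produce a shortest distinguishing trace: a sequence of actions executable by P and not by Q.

Reachable graph of P (3 states):
  s0 = rec X. c.a.(a.0)\{a,c}\{a,b} + a.X | ··a··> s0, ··c··> s1
  s1 = a.(a.0)\{a,c}\{a,b} | ··a··> s2
  s2 = (a.0)\{a,c}\{a,b} | stopped
Reachable graph of Q (2 states):
  t0 = rec X. a.(a.0)\{a,c}\{a,b} + a.X | ··a··> t0, ··a··> t1
  t1 = (a.0)\{a,c}\{a,b} | stopped
Executing c from P (initial set {s0}):
  [1] c ⇒ {s1}
  — P admits the full trace.
Executing c from Q (initial set {t0}):
  [1] c ⇒ no successor for Q

c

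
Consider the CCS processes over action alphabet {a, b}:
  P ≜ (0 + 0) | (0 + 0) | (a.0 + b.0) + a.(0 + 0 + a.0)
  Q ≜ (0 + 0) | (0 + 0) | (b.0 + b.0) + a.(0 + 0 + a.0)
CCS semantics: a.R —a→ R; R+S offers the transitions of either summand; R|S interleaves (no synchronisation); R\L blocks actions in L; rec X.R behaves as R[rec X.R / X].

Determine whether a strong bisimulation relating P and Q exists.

NO

LTS(P): 4 reachable states
  u0 = (0 + 0) | (0 + 0) | (a.0 + b.0) + a.(0 + 0 + a.0) | —a→ u1, —a→ u2, —b→ u1
  u1 = (0 + 0) | (0 + 0) | 0 | stopped
  u2 = 0 + 0 + a.0 | —a→ u3
  u3 = 0 | stopped
LTS(Q): 4 reachable states
  v0 = (0 + 0) | (0 + 0) | (b.0 + b.0) + a.(0 + 0 + a.0) | —a→ v1, —b→ v2
  v1 = 0 + 0 + a.0 | —a→ v3
  v2 = (0 + 0) | (0 + 0) | 0 | stopped
  v3 = 0 | stopped
Bisimilarity quotient blocks:
  B0 = {u0}
  B1 = {u1, u3, v2, v3}
  B2 = {u2, v1}
  B3 = {v0}
u0 ∈ B0, v0 ∈ B3 → different blocks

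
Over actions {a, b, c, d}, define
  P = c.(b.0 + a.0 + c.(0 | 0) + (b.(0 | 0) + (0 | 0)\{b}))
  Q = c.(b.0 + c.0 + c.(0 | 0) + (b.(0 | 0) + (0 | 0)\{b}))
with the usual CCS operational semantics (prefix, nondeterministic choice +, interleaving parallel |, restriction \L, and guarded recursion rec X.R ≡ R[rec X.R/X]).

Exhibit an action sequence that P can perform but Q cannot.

Reachable graph of P (4 states):
  s0 = c.(b.0 + a.0 + c.(0 | 0) + (b.(0 | 0) + (0 | 0)\{b})) → --c--▸ s1
  s1 = b.0 + a.0 + c.(0 | 0) + (b.(0 | 0) + (0 | 0)\{b}) → --a--▸ s2, --b--▸ s2, --b--▸ s3, --c--▸ s3
  s2 = 0 → ·
  s3 = 0 | 0 → ·
Reachable graph of Q (4 states):
  t0 = c.(b.0 + c.0 + c.(0 | 0) + (b.(0 | 0) + (0 | 0)\{b})) → --c--▸ t1
  t1 = b.0 + c.0 + c.(0 | 0) + (b.(0 | 0) + (0 | 0)\{b}) → --b--▸ t2, --b--▸ t3, --c--▸ t2, --c--▸ t3
  t2 = 0 → ·
  t3 = 0 | 0 → ·
Run σ = ⟨ca⟩ on P: start {s0}
  after c @ step 1: {s1}
  after a @ step 2: {s2}
  ✓ P
Run σ = ⟨ca⟩ on Q: start {t0}
  after c @ step 1: {t1}
  after a @ step 2: no successor for Q

ca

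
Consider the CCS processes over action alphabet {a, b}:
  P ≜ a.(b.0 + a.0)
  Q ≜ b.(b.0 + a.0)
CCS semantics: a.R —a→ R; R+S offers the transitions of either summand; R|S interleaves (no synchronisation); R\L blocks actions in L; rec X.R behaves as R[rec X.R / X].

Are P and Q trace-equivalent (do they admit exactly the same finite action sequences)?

traces(P) ≠ traces(Q) — witness ⟨a⟩

P's transition system — 3 states:
  s0 = a.(b.0 + a.0) → -a-> s1
  s1 = b.0 + a.0 → -a-> s2, -b-> s2
  s2 = 0 → (no moves)
Q's transition system — 3 states:
  t0 = b.(b.0 + a.0) → -b-> t1
  t1 = b.0 + a.0 → -a-> t2, -b-> t2
  t2 = 0 → (no moves)
Trace ⟨a⟩ through P, begin at {s0}:
  [1] a ⇒ {s1}
  P completes σ.
Trace ⟨a⟩ through Q, begin at {t0}:
  [1] a ⇒ no successor for Q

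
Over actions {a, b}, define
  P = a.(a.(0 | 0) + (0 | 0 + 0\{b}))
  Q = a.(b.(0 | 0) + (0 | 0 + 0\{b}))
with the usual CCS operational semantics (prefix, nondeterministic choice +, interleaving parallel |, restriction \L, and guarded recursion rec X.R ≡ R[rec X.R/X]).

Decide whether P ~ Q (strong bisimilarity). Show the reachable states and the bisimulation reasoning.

NO

P's transition system — 3 states:
  m0 = a.(a.(0 | 0) + (0 | 0 + 0\{b})) :: --a--▸ m1
  m1 = a.(0 | 0) + (0 | 0 + 0\{b}) :: --a--▸ m2
  m2 = 0 | 0 :: ∅
Q's transition system — 3 states:
  n0 = a.(b.(0 | 0) + (0 | 0 + 0\{b})) :: --a--▸ n1
  n1 = b.(0 | 0) + (0 | 0 + 0\{b}) :: --b--▸ n2
  n2 = 0 | 0 :: ∅
Partition-refinement fixed point:
  B0 = {m0}
  B1 = {m1}
  B2 = {m2, n2}
  B3 = {n0}
  B4 = {n1}
m0 ∈ B0, n0 ∈ B3 → different blocks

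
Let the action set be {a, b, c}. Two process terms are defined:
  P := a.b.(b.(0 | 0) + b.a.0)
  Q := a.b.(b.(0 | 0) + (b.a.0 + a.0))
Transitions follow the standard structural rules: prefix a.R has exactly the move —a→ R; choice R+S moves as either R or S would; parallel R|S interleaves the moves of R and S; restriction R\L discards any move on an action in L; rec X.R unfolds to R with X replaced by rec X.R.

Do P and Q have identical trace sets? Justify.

trace-distinct — witness ⟨aba⟩

LTS(P): 6 reachable states
  p0 = a.b.(b.(0 | 0) + b.a.0) :: ··a··> p1
  p1 = b.(b.(0 | 0) + b.a.0) :: ··b··> p2
  p2 = b.(0 | 0) + b.a.0 :: ··b··> p3, ··b··> p4
  p3 = 0 | 0 :: deadlocked
  p4 = a.0 :: ··a··> p5
  p5 = 0 :: deadlocked
LTS(Q): 6 reachable states
  q0 = a.b.(b.(0 | 0) + (b.a.0 + a.0)) :: ··a··> q1
  q1 = b.(b.(0 | 0) + (b.a.0 + a.0)) :: ··b··> q2
  q2 = b.(0 | 0) + (b.a.0 + a.0) :: ··a··> q3, ··b··> q4, ··b··> q5
  q3 = 0 :: deadlocked
  q4 = 0 | 0 :: deadlocked
  q5 = a.0 :: ··a··> q3
Executing aba from Q (initial set {q0}):
  [1] a ⇒ {q1}
  [2] b ⇒ {q2}
  [3] a ⇒ {q3}
  — Q admits the full trace.
Executing aba from P (initial set {p0}):
  [1] a ⇒ {p1}
  [2] b ⇒ {p2}
  [3] a ⇒ ∅ (P stuck)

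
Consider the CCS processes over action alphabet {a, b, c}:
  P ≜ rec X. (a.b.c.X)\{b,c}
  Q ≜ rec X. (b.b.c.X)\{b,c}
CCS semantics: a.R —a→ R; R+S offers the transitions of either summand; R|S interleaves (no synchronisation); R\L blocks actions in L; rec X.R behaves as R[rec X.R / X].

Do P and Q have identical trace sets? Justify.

Reachable graph of P (2 states):
  m0 = rec X. (a.b.c.X)\{b,c} → =a=> m1
  m1 = (b.c.(rec X. (a.b.c.X)\{b,c}))\{b,c} → ·
Reachable graph of Q (1 states):
  n0 = rec X. (b.b.c.X)\{b,c} → ·
Trace ⟨a⟩ through P, begin at {m0}:
  after a @ step 1: {m1}
  ✓ P
Trace ⟨a⟩ through Q, begin at {n0}:
  after a @ step 1: ∅ (Q stuck)

traces(P) ≠ traces(Q) — witness ⟨a⟩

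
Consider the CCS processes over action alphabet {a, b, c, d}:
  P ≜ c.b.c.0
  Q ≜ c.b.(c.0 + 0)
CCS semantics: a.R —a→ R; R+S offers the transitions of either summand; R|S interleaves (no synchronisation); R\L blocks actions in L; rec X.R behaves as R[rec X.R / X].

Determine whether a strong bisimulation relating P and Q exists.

P's transition system — 4 states:
  s0 = c.b.c.0 ⊢ --c--▸ s1
  s1 = b.c.0 ⊢ --b--▸ s2
  s2 = c.0 ⊢ --c--▸ s3
  s3 = 0 ⊢ deadlocked
Q's transition system — 4 states:
  t0 = c.b.(c.0 + 0) ⊢ --c--▸ t1
  t1 = b.(c.0 + 0) ⊢ --b--▸ t2
  t2 = c.0 + 0 ⊢ --c--▸ t3
  t3 = 0 ⊢ deadlocked
Coarsest stable partition (strong bisimilarity classes):
  B0 = {s0, t0}
  B1 = {s1, t1}
  B2 = {s2, t2}
  B3 = {s3, t3}
s0 ∈ B0, t0 ∈ B0 → same block

P ~ Q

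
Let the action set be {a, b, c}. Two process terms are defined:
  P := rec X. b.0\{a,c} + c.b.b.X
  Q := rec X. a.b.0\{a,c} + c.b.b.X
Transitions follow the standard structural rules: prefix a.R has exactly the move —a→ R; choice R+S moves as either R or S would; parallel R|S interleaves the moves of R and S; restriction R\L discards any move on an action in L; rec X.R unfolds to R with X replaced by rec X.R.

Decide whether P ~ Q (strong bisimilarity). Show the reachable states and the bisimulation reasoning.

Reachable graph of P (4 states):
  s0 = rec X. b.0\{a,c} + c.b.b.X has moves --b--▸ s1, --c--▸ s2
  s1 = 0\{a,c} has moves deadlocked
  s2 = b.b.(rec X. b.0\{a,c} + c.b.b.X) has moves --b--▸ s3
  s3 = b.(rec X. b.0\{a,c} + c.b.b.X) has moves --b--▸ s0
Reachable graph of Q (5 states):
  t0 = rec X. a.b.0\{a,c} + c.b.b.X has moves --a--▸ t1, --c--▸ t2
  t1 = b.0\{a,c} has moves --b--▸ t3
  t2 = b.b.(rec X. a.b.0\{a,c} + c.b.b.X) has moves --b--▸ t4
  t3 = 0\{a,c} has moves deadlocked
  t4 = b.(rec X. a.b.0\{a,c} + c.b.b.X) has moves --b--▸ t0
Bisimilarity quotient blocks:
  B0 = {s0}
  B1 = {s1, t3}
  B2 = {s2}
  B3 = {s3}
  B4 = {t0}
  B5 = {t1}
  B6 = {t2}
  B7 = {t4}
s0 ∈ B0, t0 ∈ B4 → different blocks

not bisimilar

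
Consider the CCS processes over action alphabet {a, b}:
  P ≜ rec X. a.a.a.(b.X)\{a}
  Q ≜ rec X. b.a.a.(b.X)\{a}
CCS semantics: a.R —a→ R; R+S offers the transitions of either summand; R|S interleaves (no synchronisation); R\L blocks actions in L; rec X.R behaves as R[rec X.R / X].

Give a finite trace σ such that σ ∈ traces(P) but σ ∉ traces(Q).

P's transition system — 5 states:
  u0 = rec X. a.a.a.(b.X)\{a} → -a-> u1
  u1 = a.a.(b.(rec X. a.a.a.(b.X)\{a}))\{a} → -a-> u2
  u2 = a.(b.(rec X. a.a.a.(b.X)\{a}))\{a} → -a-> u3
  u3 = (b.(rec X. a.a.a.(b.X)\{a}))\{a} → -b-> u4
  u4 = (rec X. a.a.a.(b.X)\{a})\{a} → ∅
Q's transition system — 6 states:
  v0 = rec X. b.a.a.(b.X)\{a} → -b-> v1
  v1 = a.a.(b.(rec X. b.a.a.(b.X)\{a}))\{a} → -a-> v2
  v2 = a.(b.(rec X. b.a.a.(b.X)\{a}))\{a} → -a-> v3
  v3 = (b.(rec X. b.a.a.(b.X)\{a}))\{a} → -b-> v4
  v4 = (rec X. b.a.a.(b.X)\{a})\{a} → -b-> v5
  v5 = (a.a.(b.(rec X. b.a.a.(b.X)\{a}))\{a})\{a} → ∅
Run σ = ⟨a⟩ on P: start {u0}
  [1] a ⇒ {u1}
  ✓ P
Run σ = ⟨a⟩ on Q: start {v0}
  [1] a ⇒ no successor for Q

a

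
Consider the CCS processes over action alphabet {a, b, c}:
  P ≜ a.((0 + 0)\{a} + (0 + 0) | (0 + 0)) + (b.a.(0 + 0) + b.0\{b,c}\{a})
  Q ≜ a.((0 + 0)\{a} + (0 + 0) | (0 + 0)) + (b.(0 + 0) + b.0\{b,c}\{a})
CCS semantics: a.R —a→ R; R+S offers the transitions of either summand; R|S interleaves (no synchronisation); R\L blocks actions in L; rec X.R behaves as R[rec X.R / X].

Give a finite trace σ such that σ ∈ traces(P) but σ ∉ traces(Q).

ba

LTS(P): 5 reachable states
  u0 = a.((0 + 0)\{a} + (0 + 0) | (0 + 0)) + (b.a.(0 + 0) + b.0\{b,c}\{a}) ⊢ --a--▸ u1, --b--▸ u2, --b--▸ u3
  u1 = (0 + 0)\{a} + (0 + 0) | (0 + 0) ⊢ ∅
  u2 = 0\{b,c}\{a} ⊢ ∅
  u3 = a.(0 + 0) ⊢ --a--▸ u4
  u4 = 0 + 0 ⊢ ∅
LTS(Q): 4 reachable states
  v0 = a.((0 + 0)\{a} + (0 + 0) | (0 + 0)) + (b.(0 + 0) + b.0\{b,c}\{a}) ⊢ --a--▸ v1, --b--▸ v2, --b--▸ v3
  v1 = (0 + 0)\{a} + (0 + 0) | (0 + 0) ⊢ ∅
  v2 = 0 + 0 ⊢ ∅
  v3 = 0\{b,c}\{a} ⊢ ∅
Executing ba from P (initial set {u0}):
  [1] b ⇒ {u2, u3}
  [2] a ⇒ {u4}
  P completes σ.
Executing ba from Q (initial set {v0}):
  [1] b ⇒ {v2, v3}
  [2] a ⇒ no successor for Q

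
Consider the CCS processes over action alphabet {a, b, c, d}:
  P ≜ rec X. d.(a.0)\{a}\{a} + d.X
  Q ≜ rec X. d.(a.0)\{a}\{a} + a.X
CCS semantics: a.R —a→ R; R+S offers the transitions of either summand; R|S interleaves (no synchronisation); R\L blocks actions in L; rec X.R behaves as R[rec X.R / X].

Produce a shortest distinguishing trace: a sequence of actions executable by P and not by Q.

Reachable graph of P (2 states):
  u0 = rec X. d.(a.0)\{a}\{a} + d.X → ··d··> u0, ··d··> u1
  u1 = (a.0)\{a}\{a} → ∅
Reachable graph of Q (2 states):
  v0 = rec X. d.(a.0)\{a}\{a} + a.X → ··a··> v0, ··d··> v1
  v1 = (a.0)\{a}\{a} → ∅
Executing dd from P (initial set {u0}):
  step 1 (d): {u0, u1}
  step 2 (d): {u0, u1}
  ✓ P
Executing dd from Q (initial set {v0}):
  step 1 (d): {v1}
  step 2 (d): ∅ (Q stuck)

dd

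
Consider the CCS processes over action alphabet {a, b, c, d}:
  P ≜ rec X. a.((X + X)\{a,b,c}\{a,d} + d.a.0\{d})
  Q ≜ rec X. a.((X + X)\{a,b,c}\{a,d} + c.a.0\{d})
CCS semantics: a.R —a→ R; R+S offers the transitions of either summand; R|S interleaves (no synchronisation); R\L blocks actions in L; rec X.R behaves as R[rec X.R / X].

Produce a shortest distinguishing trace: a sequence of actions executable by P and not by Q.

LTS(P): 4 reachable states
  s0 = rec X. a.((X + X)\{a,b,c}\{a,d} + d.a.0\{d}) | ··a··> s1
  s1 = ((rec X. a.((X + X)\{a,b,c}\{a,d} + d.a.0\{d})) + (rec X. a.((X + X)\{a,b,c}\{a,d} + d.a.0\{d})))\{a,b,c}\{a,d} + d.a.0\{d} | ··d··> s2
  s2 = a.0\{d} | ··a··> s3
  s3 = 0\{d} | stopped
LTS(Q): 4 reachable states
  t0 = rec X. a.((X + X)\{a,b,c}\{a,d} + c.a.0\{d}) | ··a··> t1
  t1 = ((rec X. a.((X + X)\{a,b,c}\{a,d} + c.a.0\{d})) + (rec X. a.((X + X)\{a,b,c}\{a,d} + c.a.0\{d})))\{a,b,c}\{a,d} + c.a.0\{d} | ··c··> t2
  t2 = a.0\{d} | ··a··> t3
  t3 = 0\{d} | stopped
Trace ⟨ad⟩ through P, begin at {s0}:
  step 1 (a): {s1}
  step 2 (d): {s2}
  P completes σ.
Trace ⟨ad⟩ through Q, begin at {t0}:
  step 1 (a): {t1}
  step 2 (d): ∅ (Q stuck)

ad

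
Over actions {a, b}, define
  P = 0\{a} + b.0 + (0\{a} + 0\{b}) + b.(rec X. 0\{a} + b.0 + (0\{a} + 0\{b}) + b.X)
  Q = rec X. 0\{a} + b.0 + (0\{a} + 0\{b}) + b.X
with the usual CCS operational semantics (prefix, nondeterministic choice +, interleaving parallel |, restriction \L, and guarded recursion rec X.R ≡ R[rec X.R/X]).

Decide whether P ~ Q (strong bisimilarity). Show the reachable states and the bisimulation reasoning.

bisimilar

LTS(P): 3 reachable states
  s0 = 0\{a} + b.0 + (0\{a} + 0\{b}) + b.(rec X. 0\{a} + b.0 + (0\{a} + 0\{b}) + b.X) | --b--▸ s1, --b--▸ s2
  s1 = 0 | stopped
  s2 = rec X. 0\{a} + b.0 + (0\{a} + 0\{b}) + b.X | --b--▸ s1, --b--▸ s2
LTS(Q): 2 reachable states
  t0 = rec X. 0\{a} + b.0 + (0\{a} + 0\{b}) + b.X | --b--▸ t0, --b--▸ t1
  t1 = 0 | stopped
Bisimilarity quotient blocks:
  B0 = {s0, s2, t0}
  B1 = {s1, t1}
s0 ∈ B0, t0 ∈ B0 → same block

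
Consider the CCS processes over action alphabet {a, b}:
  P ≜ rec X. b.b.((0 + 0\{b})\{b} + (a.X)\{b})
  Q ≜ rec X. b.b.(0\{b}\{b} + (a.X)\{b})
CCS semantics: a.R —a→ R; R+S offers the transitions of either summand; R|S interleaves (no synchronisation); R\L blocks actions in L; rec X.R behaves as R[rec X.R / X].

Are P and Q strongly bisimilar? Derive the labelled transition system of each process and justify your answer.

bisimilar

P's transition system — 4 states:
  m0 = rec X. b.b.((0 + 0\{b})\{b} + (a.X)\{b}) :: -b-> m1
  m1 = b.((0 + 0\{b})\{b} + (a.(rec X. b.b.((0 + 0\{b})\{b} + (a.X)\{b})))\{b}) :: -b-> m2
  m2 = (0 + 0\{b})\{b} + (a.(rec X. b.b.((0 + 0\{b})\{b} + (a.X)\{b})))\{b} :: -a-> m3
  m3 = (rec X. b.b.((0 + 0\{b})\{b} + (a.X)\{b}))\{b} :: (no moves)
Q's transition system — 4 states:
  n0 = rec X. b.b.(0\{b}\{b} + (a.X)\{b}) :: -b-> n1
  n1 = b.(0\{b}\{b} + (a.(rec X. b.b.(0\{b}\{b} + (a.X)\{b})))\{b}) :: -b-> n2
  n2 = 0\{b}\{b} + (a.(rec X. b.b.(0\{b}\{b} + (a.X)\{b})))\{b} :: -a-> n3
  n3 = (rec X. b.b.(0\{b}\{b} + (a.X)\{b}))\{b} :: (no moves)
Bisimilarity quotient blocks:
  B0 = {m0, n0}
  B1 = {m1, n1}
  B2 = {m2, n2}
  B3 = {m3, n3}
m0 ∈ B0, n0 ∈ B0 → same block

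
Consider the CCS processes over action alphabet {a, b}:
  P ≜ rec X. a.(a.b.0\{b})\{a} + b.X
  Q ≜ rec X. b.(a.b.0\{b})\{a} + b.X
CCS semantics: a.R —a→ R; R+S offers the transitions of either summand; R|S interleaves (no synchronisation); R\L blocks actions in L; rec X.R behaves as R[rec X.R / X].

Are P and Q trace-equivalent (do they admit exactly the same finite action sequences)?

Reachable graph of P (2 states):
  s0 = rec X. a.(a.b.0\{b})\{a} + b.X :: —a→ s1, —b→ s0
  s1 = (a.b.0\{b})\{a} :: ·
Reachable graph of Q (2 states):
  t0 = rec X. b.(a.b.0\{b})\{a} + b.X :: —b→ t0, —b→ t1
  t1 = (a.b.0\{b})\{a} :: ·
Executing a from P (initial set {s0}):
  [1] a ⇒ {s1}
  ✓ P
Executing a from Q (initial set {t0}):
  [1] a ⇒ ∅  — Q cannot continue

trace-distinct — witness ⟨a⟩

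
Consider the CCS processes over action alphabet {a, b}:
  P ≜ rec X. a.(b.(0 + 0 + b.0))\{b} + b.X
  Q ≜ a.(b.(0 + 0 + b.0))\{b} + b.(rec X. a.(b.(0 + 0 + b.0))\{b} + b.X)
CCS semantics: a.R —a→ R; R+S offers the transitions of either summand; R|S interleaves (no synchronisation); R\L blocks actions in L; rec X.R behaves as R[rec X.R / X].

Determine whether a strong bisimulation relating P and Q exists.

P ~ Q

LTS(P): 2 reachable states
  m0 = rec X. a.(b.(0 + 0 + b.0))\{b} + b.X → =a=> m1, =b=> m0
  m1 = (b.(0 + 0 + b.0))\{b} → (no moves)
LTS(Q): 3 reachable states
  n0 = a.(b.(0 + 0 + b.0))\{b} + b.(rec X. a.(b.(0 + 0 + b.0))\{b} + b.X) → =a=> n1, =b=> n2
  n1 = (b.(0 + 0 + b.0))\{b} → (no moves)
  n2 = rec X. a.(b.(0 + 0 + b.0))\{b} + b.X → =a=> n1, =b=> n2
Partition-refinement fixed point:
  B0 = {m0, n0, n2}
  B1 = {m1, n1}
m0 ∈ B0, n0 ∈ B0 → same block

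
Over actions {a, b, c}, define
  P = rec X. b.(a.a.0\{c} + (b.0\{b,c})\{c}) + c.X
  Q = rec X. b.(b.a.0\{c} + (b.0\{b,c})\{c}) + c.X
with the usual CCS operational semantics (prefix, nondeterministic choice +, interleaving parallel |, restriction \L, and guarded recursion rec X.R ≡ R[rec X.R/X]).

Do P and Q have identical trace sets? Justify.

Reachable graph of P (5 states):
  u0 = rec X. b.(a.a.0\{c} + (b.0\{b,c})\{c}) + c.X has moves =b=> u1, =c=> u0
  u1 = a.a.0\{c} + (b.0\{b,c})\{c} has moves =a=> u2, =b=> u3
  u2 = a.0\{c} has moves =a=> u4
  u3 = 0\{b,c}\{c} has moves ∅
  u4 = 0\{c} has moves ∅
Reachable graph of Q (5 states):
  v0 = rec X. b.(b.a.0\{c} + (b.0\{b,c})\{c}) + c.X has moves =b=> v1, =c=> v0
  v1 = b.a.0\{c} + (b.0\{b,c})\{c} has moves =b=> v2, =b=> v3
  v2 = 0\{b,c}\{c} has moves ∅
  v3 = a.0\{c} has moves =a=> v4
  v4 = 0\{c} has moves ∅
Executing ba from P (initial set {u0}):
  [1] b ⇒ {u1}
  [2] a ⇒ {u2}
  — P admits the full trace.
Executing ba from Q (initial set {v0}):
  [1] b ⇒ {v1}
  [2] a ⇒ ∅ (Q stuck)

trace-distinct — witness ⟨ba⟩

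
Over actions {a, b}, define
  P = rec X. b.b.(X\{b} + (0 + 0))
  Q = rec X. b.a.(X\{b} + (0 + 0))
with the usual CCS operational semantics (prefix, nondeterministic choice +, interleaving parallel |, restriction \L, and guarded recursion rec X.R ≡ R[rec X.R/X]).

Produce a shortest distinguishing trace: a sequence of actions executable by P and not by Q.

bb

LTS(P): 3 reachable states
  s0 = rec X. b.b.(X\{b} + (0 + 0)) → —b→ s1
  s1 = b.((rec X. b.b.(X\{b} + (0 + 0)))\{b} + (0 + 0)) → —b→ s2
  s2 = (rec X. b.b.(X\{b} + (0 + 0)))\{b} + (0 + 0) → ∅
LTS(Q): 3 reachable states
  t0 = rec X. b.a.(X\{b} + (0 + 0)) → —b→ t1
  t1 = a.((rec X. b.a.(X\{b} + (0 + 0)))\{b} + (0 + 0)) → —a→ t2
  t2 = (rec X. b.a.(X\{b} + (0 + 0)))\{b} + (0 + 0) → ∅
Trace ⟨bb⟩ through P, begin at {s0}:
  step 1 (b): {s1}
  step 2 (b): {s2}
  P completes σ.
Trace ⟨bb⟩ through Q, begin at {t0}:
  step 1 (b): {t1}
  step 2 (b): ∅  — Q cannot continue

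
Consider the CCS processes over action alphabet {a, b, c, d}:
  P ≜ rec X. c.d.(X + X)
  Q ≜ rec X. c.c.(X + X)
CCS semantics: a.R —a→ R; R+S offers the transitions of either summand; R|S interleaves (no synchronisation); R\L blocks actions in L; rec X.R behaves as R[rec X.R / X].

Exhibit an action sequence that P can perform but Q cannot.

Reachable graph of P (3 states):
  m0 = rec X. c.d.(X + X) | ··c··> m1
  m1 = d.((rec X. c.d.(X + X)) + (rec X. c.d.(X + X))) | ··d··> m2
  m2 = (rec X. c.d.(X + X)) + (rec X. c.d.(X + X)) | ··c··> m1
Reachable graph of Q (3 states):
  n0 = rec X. c.c.(X + X) | ··c··> n1
  n1 = c.((rec X. c.c.(X + X)) + (rec X. c.c.(X + X))) | ··c··> n2
  n2 = (rec X. c.c.(X + X)) + (rec X. c.c.(X + X)) | ··c··> n1
Executing cd from P (initial set {m0}):
  [1] c ⇒ {m1}
  [2] d ⇒ {m2}
  ✓ P
Executing cd from Q (initial set {n0}):
  [1] c ⇒ {n1}
  [2] d ⇒ no successor for Q

cd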